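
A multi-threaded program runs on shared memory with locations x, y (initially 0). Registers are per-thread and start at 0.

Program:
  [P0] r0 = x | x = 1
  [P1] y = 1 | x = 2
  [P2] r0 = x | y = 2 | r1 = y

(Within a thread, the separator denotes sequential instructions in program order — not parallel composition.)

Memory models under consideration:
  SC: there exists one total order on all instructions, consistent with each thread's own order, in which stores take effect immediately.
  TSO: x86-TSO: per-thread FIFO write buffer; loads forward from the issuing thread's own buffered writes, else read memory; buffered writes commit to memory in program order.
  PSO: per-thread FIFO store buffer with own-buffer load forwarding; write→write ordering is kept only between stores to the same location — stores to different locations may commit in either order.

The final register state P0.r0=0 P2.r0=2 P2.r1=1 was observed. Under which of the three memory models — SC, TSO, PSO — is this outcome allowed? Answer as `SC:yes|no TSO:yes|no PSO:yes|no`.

SC:no TSO:no PSO:yes

outcome vector order: (P0.r0,P2.r0,P2.r1)
under SC → <0 0 1>, <0 0 2>, <0 1 1>, <0 1 2>, <0 2 2>, <2 0 1>, <2 0 2>, <2 1 2>, <2 2 2>
under TSO → <0 0 1>, <0 0 2>, <0 1 1>, <0 1 2>, <0 2 2>, <2 0 1>, <2 0 2>, <2 1 2>, <2 2 2>
under PSO → <0 0 1>, <0 0 2>, <0 1 1>, <0 1 2>, <0 2 1>, <0 2 2>, <2 0 1>, <2 0 2>, <2 1 1>, <2 1 2>, <2 2 1>, <2 2 2>
target <0 2 1> ∈ {PSO}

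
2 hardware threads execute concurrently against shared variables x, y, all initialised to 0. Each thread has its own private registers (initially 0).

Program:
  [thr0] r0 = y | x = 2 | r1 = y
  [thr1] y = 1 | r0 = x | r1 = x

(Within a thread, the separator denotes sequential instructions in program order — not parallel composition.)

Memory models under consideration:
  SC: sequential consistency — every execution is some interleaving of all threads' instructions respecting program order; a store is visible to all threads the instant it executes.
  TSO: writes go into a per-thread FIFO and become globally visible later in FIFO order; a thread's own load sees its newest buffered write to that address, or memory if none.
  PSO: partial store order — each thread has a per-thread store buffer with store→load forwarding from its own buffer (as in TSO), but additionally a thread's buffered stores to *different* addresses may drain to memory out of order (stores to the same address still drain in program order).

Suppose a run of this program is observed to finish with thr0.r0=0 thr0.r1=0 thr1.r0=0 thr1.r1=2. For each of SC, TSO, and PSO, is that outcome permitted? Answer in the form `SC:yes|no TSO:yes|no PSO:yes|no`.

outcome vector order: (thr0.r0,thr0.r1,thr1.r0,thr1.r1)
[SC] allowed = {<0 0 2 2>; <0 1 0 0>; <0 1 0 2>; <0 1 2 2>; <1 1 0 0>; <1 1 0 2>; <1 1 2 2>}
[TSO] allowed = {<0 0 0 0>; <0 0 0 2>; <0 0 2 2>; <0 1 0 0>; <0 1 0 2>; <0 1 2 2>; <1 1 0 0>; <1 1 0 2>; <1 1 2 2>}
[PSO] allowed = {<0 0 0 0>; <0 0 0 2>; <0 0 2 2>; <0 1 0 0>; <0 1 0 2>; <0 1 2 2>; <1 1 0 0>; <1 1 0 2>; <1 1 2 2>}
target <0 0 0 2> ∈ {TSO,PSO}

SC:no TSO:yes PSO:yes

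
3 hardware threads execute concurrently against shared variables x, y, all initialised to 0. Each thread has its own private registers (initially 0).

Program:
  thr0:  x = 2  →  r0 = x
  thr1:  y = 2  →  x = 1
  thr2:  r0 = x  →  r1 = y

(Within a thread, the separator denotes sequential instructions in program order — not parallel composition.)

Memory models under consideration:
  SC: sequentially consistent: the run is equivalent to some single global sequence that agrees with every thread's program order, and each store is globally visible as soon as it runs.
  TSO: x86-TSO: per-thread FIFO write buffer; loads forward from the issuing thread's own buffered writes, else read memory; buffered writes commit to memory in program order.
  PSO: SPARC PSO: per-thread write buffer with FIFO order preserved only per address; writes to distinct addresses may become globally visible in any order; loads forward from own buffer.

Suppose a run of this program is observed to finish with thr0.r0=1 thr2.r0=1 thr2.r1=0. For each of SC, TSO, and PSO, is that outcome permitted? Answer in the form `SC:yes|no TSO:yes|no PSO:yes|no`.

SC:no TSO:no PSO:yes

outcome vector order: (thr0.r0,thr2.r0,thr2.r1)
SC: 10 outcomes — {(1,0,0); (1,0,2); (1,1,2); (1,2,0); (1,2,2); (2,0,0); (2,0,2); (2,1,2); (2,2,0); (2,2,2)}
TSO: 10 outcomes — {(1,0,0); (1,0,2); (1,1,2); (1,2,0); (1,2,2); (2,0,0); (2,0,2); (2,1,2); (2,2,0); (2,2,2)}
PSO: 12 outcomes — {(1,0,0); (1,0,2); (1,1,0); (1,1,2); (1,2,0); (1,2,2); (2,0,0); (2,0,2); (2,1,0); (2,1,2); (2,2,0); (2,2,2)}
target (1,1,0) ∈ {PSO}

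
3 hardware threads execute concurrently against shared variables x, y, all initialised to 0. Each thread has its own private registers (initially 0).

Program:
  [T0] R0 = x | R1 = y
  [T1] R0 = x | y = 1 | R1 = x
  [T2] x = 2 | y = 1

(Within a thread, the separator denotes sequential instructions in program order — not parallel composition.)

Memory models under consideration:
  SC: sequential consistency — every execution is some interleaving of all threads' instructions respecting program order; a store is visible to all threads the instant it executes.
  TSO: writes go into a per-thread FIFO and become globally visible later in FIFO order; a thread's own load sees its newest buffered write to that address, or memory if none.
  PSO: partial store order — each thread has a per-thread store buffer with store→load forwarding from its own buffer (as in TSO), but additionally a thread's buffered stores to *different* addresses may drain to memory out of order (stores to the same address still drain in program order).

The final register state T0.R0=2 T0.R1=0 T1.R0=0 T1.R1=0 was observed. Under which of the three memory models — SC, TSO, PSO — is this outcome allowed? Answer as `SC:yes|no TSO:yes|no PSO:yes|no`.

SC:no TSO:yes PSO:yes

outcome vector order: (T0.R0,T0.R1,T1.R0,T1.R1)
under SC → 0/0/0/0 0/0/0/2 0/0/2/2 0/1/0/0 0/1/0/2 0/1/2/2 2/0/0/2 2/0/2/2 2/1/0/0 2/1/0/2 2/1/2/2
under TSO → 0/0/0/0 0/0/0/2 0/0/2/2 0/1/0/0 0/1/0/2 0/1/2/2 2/0/0/0 2/0/0/2 2/0/2/2 2/1/0/0 2/1/0/2 2/1/2/2
under PSO → 0/0/0/0 0/0/0/2 0/0/2/2 0/1/0/0 0/1/0/2 0/1/2/2 2/0/0/0 2/0/0/2 2/0/2/2 2/1/0/0 2/1/0/2 2/1/2/2
target 2/0/0/0 ∈ {TSO,PSO}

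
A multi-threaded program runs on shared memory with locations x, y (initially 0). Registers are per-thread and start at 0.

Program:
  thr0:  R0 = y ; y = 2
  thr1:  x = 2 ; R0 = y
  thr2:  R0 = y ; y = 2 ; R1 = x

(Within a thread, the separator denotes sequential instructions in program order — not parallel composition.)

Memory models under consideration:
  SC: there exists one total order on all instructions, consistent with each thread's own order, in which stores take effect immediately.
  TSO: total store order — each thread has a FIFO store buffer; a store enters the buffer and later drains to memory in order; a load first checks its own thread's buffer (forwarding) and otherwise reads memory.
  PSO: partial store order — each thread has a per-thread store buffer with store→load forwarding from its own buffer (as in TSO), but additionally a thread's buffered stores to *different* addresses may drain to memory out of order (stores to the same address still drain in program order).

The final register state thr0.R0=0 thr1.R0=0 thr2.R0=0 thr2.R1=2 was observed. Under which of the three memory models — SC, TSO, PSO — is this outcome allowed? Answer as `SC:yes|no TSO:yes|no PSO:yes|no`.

outcome vector order: (thr0.R0,thr1.R0,thr2.R0,thr2.R1)
SC (9): (0,0,0,2); (0,0,2,2); (0,2,0,0); (0,2,0,2); (0,2,2,0); (0,2,2,2); (2,0,0,2); (2,2,0,0); (2,2,0,2)
TSO (12): (0,0,0,0); (0,0,0,2); (0,0,2,0); (0,0,2,2); (0,2,0,0); (0,2,0,2); (0,2,2,0); (0,2,2,2); (2,0,0,0); (2,0,0,2); (2,2,0,0); (2,2,0,2)
PSO (12): (0,0,0,0); (0,0,0,2); (0,0,2,0); (0,0,2,2); (0,2,0,0); (0,2,0,2); (0,2,2,0); (0,2,2,2); (2,0,0,0); (2,0,0,2); (2,2,0,0); (2,2,0,2)
target (0,0,0,2) ∈ {SC,TSO,PSO}

SC:yes TSO:yes PSO:yes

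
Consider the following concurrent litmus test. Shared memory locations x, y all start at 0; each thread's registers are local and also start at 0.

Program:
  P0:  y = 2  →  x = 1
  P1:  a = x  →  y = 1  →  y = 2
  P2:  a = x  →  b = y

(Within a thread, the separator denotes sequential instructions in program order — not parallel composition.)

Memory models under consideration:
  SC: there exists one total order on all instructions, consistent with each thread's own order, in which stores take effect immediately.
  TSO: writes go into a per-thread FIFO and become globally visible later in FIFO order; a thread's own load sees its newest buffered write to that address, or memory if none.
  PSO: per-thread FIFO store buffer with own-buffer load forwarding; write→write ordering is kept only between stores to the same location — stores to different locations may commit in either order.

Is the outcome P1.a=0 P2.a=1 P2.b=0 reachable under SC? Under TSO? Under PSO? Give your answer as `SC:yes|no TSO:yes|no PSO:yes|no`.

SC:no TSO:no PSO:yes

outcome vector order: (P1.a,P2.a,P2.b)
SC (10): 000 001 002 011 012 100 101 102 111 112
TSO (10): 000 001 002 011 012 100 101 102 111 112
PSO (12): 000 001 002 010 011 012 100 101 102 110 111 112
target 010 ∈ {PSO}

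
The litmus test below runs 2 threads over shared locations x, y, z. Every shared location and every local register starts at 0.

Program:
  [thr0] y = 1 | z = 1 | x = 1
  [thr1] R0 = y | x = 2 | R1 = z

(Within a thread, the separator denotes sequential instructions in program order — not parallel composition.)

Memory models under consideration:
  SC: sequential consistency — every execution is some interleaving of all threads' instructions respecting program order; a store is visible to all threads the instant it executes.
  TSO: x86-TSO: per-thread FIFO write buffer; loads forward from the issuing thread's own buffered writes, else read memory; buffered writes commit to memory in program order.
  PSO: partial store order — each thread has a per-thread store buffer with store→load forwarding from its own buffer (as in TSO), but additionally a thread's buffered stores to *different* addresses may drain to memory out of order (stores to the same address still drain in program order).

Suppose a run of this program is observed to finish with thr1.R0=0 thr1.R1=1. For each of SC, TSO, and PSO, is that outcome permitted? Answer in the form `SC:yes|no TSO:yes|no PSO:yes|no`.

SC:yes TSO:yes PSO:yes

outcome vector order: (thr1.R0,thr1.R1)
under SC → 00, 01, 10, 11
under TSO → 00, 01, 10, 11
under PSO → 00, 01, 10, 11
target 01 ∈ {SC,TSO,PSO}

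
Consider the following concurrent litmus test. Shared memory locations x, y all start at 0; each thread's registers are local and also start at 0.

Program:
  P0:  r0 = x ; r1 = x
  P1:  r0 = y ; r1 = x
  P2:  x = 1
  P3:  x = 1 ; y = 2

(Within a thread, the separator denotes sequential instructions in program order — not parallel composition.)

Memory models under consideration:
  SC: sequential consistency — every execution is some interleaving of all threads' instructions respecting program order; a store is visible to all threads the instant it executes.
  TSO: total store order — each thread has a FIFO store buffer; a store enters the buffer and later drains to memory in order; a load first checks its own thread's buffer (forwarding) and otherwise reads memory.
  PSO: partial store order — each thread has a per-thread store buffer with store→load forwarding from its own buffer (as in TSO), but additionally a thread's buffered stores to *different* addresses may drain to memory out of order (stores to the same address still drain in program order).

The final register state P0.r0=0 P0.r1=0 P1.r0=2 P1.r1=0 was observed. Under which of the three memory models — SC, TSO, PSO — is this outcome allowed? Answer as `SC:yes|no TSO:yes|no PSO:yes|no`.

SC:no TSO:no PSO:yes

outcome vector order: (P0.r0,P0.r1,P1.r0,P1.r1)
under SC → (0,0,0,0); (0,0,0,1); (0,0,2,1); (0,1,0,0); (0,1,0,1); (0,1,2,1); (1,1,0,0); (1,1,0,1); (1,1,2,1)
under TSO → (0,0,0,0); (0,0,0,1); (0,0,2,1); (0,1,0,0); (0,1,0,1); (0,1,2,1); (1,1,0,0); (1,1,0,1); (1,1,2,1)
under PSO → (0,0,0,0); (0,0,0,1); (0,0,2,0); (0,0,2,1); (0,1,0,0); (0,1,0,1); (0,1,2,0); (0,1,2,1); (1,1,0,0); (1,1,0,1); (1,1,2,0); (1,1,2,1)
target (0,0,2,0) ∈ {PSO}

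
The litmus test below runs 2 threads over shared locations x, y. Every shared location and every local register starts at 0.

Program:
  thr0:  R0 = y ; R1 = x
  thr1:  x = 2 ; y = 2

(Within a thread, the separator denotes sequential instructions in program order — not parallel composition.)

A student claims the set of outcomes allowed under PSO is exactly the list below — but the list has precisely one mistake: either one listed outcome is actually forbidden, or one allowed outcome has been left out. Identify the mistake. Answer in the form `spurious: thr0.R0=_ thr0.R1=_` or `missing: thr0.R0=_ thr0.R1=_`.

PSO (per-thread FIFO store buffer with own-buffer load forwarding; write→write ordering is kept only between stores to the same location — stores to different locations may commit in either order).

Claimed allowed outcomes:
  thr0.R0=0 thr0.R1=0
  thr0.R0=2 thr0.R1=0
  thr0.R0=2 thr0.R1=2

missing: thr0.R0=0 thr0.R1=2

outcome vector order: (thr0.R0,thr0.R1)
PSO: 4 outcomes — {0/0; 0/2; 2/0; 2/2}
PSO∖claimed = {0/2}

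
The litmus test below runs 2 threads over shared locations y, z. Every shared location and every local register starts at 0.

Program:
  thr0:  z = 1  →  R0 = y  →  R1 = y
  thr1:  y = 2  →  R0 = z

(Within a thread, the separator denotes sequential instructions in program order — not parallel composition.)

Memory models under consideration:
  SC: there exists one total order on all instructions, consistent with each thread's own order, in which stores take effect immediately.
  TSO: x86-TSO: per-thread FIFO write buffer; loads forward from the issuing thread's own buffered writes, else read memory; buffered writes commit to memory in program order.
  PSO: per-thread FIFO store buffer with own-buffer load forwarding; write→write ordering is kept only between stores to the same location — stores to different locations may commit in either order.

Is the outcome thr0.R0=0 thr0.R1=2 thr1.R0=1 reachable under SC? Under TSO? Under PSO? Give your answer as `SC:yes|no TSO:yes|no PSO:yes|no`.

SC:yes TSO:yes PSO:yes

outcome vector order: (thr0.R0,thr0.R1,thr1.R0)
under SC → 0/0/1, 0/2/1, 2/2/0, 2/2/1
under TSO → 0/0/0, 0/0/1, 0/2/0, 0/2/1, 2/2/0, 2/2/1
under PSO → 0/0/0, 0/0/1, 0/2/0, 0/2/1, 2/2/0, 2/2/1
target 0/2/1 ∈ {SC,TSO,PSO}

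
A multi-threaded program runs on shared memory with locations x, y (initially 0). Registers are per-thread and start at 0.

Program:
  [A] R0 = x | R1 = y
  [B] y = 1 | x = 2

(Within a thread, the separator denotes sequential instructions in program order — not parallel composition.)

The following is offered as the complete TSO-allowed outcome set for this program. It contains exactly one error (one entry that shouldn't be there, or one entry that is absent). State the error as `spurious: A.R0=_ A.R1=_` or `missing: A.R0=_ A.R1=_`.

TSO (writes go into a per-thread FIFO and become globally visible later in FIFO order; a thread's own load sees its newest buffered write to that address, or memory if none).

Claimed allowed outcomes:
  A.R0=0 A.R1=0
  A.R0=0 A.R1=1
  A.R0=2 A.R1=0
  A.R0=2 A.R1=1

spurious: A.R0=2 A.R1=0

outcome vector order: (A.R0,A.R1)
TSO: 3 outcomes — {<0 0> <0 1> <2 1>}
claimed∖TSO = {<2 0>}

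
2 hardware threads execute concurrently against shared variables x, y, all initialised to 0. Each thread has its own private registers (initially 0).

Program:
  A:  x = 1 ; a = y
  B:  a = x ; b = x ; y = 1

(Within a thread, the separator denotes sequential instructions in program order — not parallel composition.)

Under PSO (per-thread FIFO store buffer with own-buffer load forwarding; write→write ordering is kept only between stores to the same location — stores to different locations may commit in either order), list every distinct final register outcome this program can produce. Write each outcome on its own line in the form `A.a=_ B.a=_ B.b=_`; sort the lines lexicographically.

A.a=0 B.a=0 B.b=0
A.a=0 B.a=0 B.b=1
A.a=0 B.a=1 B.b=1
A.a=1 B.a=0 B.b=0
A.a=1 B.a=0 B.b=1
A.a=1 B.a=1 B.b=1

outcome vector order: (A.a,B.a,B.b)
|PSO outcomes| = 6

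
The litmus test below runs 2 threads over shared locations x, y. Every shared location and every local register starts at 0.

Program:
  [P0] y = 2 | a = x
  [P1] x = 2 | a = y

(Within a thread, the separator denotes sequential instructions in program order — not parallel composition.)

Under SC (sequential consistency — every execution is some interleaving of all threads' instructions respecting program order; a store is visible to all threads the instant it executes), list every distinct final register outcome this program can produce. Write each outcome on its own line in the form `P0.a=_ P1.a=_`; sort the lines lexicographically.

P0.a=0 P1.a=2
P0.a=2 P1.a=0
P0.a=2 P1.a=2

outcome vector order: (P0.a,P1.a)
|SC outcomes| = 3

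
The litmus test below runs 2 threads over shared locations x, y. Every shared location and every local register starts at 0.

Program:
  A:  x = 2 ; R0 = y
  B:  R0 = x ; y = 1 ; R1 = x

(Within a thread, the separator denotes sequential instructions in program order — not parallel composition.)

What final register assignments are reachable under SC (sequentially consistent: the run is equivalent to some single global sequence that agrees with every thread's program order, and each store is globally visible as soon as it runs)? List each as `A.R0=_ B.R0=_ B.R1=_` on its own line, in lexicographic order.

outcome vector order: (A.R0,B.R0,B.R1)
|SC outcomes| = 5

A.R0=0 B.R0=0 B.R1=2
A.R0=0 B.R0=2 B.R1=2
A.R0=1 B.R0=0 B.R1=0
A.R0=1 B.R0=0 B.R1=2
A.R0=1 B.R0=2 B.R1=2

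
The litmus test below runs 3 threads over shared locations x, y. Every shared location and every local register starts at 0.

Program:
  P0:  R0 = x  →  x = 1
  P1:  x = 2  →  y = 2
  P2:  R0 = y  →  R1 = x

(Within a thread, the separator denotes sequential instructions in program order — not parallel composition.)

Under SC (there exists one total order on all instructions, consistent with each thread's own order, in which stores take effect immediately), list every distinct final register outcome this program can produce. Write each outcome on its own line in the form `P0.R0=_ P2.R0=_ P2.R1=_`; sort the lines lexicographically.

outcome vector order: (P0.R0,P2.R0,P2.R1)
|SC outcomes| = 10

P0.R0=0 P2.R0=0 P2.R1=0
P0.R0=0 P2.R0=0 P2.R1=1
P0.R0=0 P2.R0=0 P2.R1=2
P0.R0=0 P2.R0=2 P2.R1=1
P0.R0=0 P2.R0=2 P2.R1=2
P0.R0=2 P2.R0=0 P2.R1=0
P0.R0=2 P2.R0=0 P2.R1=1
P0.R0=2 P2.R0=0 P2.R1=2
P0.R0=2 P2.R0=2 P2.R1=1
P0.R0=2 P2.R0=2 P2.R1=2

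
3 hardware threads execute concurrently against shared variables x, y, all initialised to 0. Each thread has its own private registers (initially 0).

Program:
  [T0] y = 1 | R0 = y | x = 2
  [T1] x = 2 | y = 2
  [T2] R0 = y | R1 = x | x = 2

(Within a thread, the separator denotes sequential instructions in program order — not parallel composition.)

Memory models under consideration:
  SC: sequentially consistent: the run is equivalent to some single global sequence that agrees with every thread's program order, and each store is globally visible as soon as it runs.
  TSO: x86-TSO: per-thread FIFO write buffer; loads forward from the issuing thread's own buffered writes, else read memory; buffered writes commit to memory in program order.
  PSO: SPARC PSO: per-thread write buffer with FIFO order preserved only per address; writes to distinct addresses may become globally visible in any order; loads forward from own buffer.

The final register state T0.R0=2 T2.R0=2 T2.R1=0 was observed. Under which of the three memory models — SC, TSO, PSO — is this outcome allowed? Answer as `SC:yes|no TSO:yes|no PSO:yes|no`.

SC:no TSO:no PSO:yes

outcome vector order: (T0.R0,T2.R0,T2.R1)
under SC → 100, 102, 110, 112, 122, 200, 202, 210, 212, 222
under TSO → 100, 102, 110, 112, 122, 200, 202, 210, 212, 222
under PSO → 100, 102, 110, 112, 120, 122, 200, 202, 210, 212, 220, 222
target 220 ∈ {PSO}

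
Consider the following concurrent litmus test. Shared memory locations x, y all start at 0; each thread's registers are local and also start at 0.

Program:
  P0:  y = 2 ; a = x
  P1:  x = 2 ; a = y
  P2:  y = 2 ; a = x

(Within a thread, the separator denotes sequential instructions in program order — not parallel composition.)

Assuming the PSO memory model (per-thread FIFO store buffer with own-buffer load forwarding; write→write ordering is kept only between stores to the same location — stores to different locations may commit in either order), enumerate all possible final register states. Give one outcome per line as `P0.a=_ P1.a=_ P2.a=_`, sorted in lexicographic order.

P0.a=0 P1.a=0 P2.a=0
P0.a=0 P1.a=0 P2.a=2
P0.a=0 P1.a=2 P2.a=0
P0.a=0 P1.a=2 P2.a=2
P0.a=2 P1.a=0 P2.a=0
P0.a=2 P1.a=0 P2.a=2
P0.a=2 P1.a=2 P2.a=0
P0.a=2 P1.a=2 P2.a=2

outcome vector order: (P0.a,P1.a,P2.a)
|PSO outcomes| = 8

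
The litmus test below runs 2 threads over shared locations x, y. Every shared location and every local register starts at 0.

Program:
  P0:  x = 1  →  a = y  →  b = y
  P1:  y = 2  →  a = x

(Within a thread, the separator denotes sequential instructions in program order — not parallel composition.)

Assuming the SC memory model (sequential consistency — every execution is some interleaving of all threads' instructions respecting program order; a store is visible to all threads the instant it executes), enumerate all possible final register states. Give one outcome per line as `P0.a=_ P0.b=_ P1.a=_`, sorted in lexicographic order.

outcome vector order: (P0.a,P0.b,P1.a)
|SC outcomes| = 4

P0.a=0 P0.b=0 P1.a=1
P0.a=0 P0.b=2 P1.a=1
P0.a=2 P0.b=2 P1.a=0
P0.a=2 P0.b=2 P1.a=1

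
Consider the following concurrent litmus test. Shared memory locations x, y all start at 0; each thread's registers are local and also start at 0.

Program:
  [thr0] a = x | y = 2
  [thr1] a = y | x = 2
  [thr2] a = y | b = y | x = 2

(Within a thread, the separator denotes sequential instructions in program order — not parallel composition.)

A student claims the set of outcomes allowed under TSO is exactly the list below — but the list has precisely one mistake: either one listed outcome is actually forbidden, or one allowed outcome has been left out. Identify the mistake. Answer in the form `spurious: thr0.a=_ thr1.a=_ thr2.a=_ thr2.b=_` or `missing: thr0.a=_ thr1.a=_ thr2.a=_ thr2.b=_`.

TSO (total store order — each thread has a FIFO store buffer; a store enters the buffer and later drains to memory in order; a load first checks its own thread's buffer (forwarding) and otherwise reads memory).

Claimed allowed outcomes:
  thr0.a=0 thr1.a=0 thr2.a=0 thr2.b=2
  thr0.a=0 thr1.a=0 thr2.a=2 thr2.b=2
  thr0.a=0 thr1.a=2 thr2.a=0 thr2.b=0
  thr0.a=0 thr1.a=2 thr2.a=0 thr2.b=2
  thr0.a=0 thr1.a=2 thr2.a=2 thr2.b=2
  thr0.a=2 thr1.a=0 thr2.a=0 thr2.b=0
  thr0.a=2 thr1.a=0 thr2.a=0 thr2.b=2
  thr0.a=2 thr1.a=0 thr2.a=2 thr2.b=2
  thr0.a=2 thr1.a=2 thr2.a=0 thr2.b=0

missing: thr0.a=0 thr1.a=0 thr2.a=0 thr2.b=0

outcome vector order: (thr0.a,thr1.a,thr2.a,thr2.b)
TSO (10): (0,0,0,0), (0,0,0,2), (0,0,2,2), (0,2,0,0), (0,2,0,2), (0,2,2,2), (2,0,0,0), (2,0,0,2), (2,0,2,2), (2,2,0,0)
TSO∖claimed = {(0,0,0,0)}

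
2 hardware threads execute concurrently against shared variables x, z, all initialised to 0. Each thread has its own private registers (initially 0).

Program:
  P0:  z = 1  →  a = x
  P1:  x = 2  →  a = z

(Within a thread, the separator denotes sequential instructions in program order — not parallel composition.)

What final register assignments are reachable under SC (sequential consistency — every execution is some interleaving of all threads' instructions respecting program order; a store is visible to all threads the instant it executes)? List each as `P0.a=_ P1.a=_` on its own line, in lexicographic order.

P0.a=0 P1.a=1
P0.a=2 P1.a=0
P0.a=2 P1.a=1

outcome vector order: (P0.a,P1.a)
|SC outcomes| = 3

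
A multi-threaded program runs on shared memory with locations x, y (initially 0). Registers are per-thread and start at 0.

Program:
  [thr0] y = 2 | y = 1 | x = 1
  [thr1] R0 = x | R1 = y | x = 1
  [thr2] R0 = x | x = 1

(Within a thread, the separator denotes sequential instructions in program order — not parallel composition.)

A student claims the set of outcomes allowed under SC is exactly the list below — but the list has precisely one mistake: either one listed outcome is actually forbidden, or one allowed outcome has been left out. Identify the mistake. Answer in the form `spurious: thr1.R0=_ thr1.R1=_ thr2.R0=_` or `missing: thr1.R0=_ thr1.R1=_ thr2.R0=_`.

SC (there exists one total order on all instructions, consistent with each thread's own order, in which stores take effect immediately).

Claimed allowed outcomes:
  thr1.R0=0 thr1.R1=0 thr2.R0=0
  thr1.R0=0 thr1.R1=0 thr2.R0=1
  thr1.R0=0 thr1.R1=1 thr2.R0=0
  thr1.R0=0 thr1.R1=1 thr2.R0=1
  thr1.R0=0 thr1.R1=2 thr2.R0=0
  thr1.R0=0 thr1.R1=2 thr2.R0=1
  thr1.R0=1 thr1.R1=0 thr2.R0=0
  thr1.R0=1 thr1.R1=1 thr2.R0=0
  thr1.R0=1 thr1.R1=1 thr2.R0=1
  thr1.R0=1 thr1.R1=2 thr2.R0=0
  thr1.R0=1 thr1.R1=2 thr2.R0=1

outcome vector order: (thr1.R0,thr1.R1,thr2.R0)
under SC → <0 0 0> <0 0 1> <0 1 0> <0 1 1> <0 2 0> <0 2 1> <1 0 0> <1 1 0> <1 1 1> <1 2 0>
claimed∖SC = {<1 2 1>}

spurious: thr1.R0=1 thr1.R1=2 thr2.R0=1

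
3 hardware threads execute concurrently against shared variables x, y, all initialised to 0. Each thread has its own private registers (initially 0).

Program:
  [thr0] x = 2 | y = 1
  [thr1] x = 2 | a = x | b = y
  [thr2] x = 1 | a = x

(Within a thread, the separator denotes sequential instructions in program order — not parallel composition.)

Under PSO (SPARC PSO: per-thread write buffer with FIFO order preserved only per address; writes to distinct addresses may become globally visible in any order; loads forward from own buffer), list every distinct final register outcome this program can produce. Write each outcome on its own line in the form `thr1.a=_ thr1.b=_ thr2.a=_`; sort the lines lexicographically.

thr1.a=1 thr1.b=0 thr2.a=1
thr1.a=1 thr1.b=0 thr2.a=2
thr1.a=1 thr1.b=1 thr2.a=1
thr1.a=1 thr1.b=1 thr2.a=2
thr1.a=2 thr1.b=0 thr2.a=1
thr1.a=2 thr1.b=0 thr2.a=2
thr1.a=2 thr1.b=1 thr2.a=1
thr1.a=2 thr1.b=1 thr2.a=2

outcome vector order: (thr1.a,thr1.b,thr2.a)
|PSO outcomes| = 8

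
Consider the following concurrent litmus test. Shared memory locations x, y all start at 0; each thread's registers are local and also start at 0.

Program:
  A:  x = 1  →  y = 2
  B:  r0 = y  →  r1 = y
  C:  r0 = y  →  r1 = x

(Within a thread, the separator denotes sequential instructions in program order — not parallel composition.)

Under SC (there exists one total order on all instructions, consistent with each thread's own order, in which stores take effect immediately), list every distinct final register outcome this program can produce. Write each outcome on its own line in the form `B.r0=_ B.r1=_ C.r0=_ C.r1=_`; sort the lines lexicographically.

B.r0=0 B.r1=0 C.r0=0 C.r1=0
B.r0=0 B.r1=0 C.r0=0 C.r1=1
B.r0=0 B.r1=0 C.r0=2 C.r1=1
B.r0=0 B.r1=2 C.r0=0 C.r1=0
B.r0=0 B.r1=2 C.r0=0 C.r1=1
B.r0=0 B.r1=2 C.r0=2 C.r1=1
B.r0=2 B.r1=2 C.r0=0 C.r1=0
B.r0=2 B.r1=2 C.r0=0 C.r1=1
B.r0=2 B.r1=2 C.r0=2 C.r1=1

outcome vector order: (B.r0,B.r1,C.r0,C.r1)
|SC outcomes| = 9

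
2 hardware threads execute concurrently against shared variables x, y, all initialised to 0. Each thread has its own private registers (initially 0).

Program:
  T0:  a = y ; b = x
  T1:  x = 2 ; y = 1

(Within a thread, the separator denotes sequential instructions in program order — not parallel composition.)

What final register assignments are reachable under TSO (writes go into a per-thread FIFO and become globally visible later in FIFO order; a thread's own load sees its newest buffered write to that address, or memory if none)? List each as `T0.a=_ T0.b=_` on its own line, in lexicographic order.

outcome vector order: (T0.a,T0.b)
|TSO outcomes| = 3

T0.a=0 T0.b=0
T0.a=0 T0.b=2
T0.a=1 T0.b=2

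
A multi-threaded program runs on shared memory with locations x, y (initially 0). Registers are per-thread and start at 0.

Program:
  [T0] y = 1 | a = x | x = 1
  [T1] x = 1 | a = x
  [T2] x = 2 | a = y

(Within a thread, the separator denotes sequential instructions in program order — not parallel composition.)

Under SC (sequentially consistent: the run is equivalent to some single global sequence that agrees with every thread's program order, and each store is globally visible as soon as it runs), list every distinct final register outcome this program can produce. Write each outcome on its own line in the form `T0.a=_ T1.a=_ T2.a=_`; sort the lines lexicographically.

outcome vector order: (T0.a,T1.a,T2.a)
|SC outcomes| = 9

T0.a=0 T1.a=1 T2.a=1
T0.a=0 T1.a=2 T2.a=1
T0.a=1 T1.a=1 T2.a=0
T0.a=1 T1.a=1 T2.a=1
T0.a=1 T1.a=2 T2.a=1
T0.a=2 T1.a=1 T2.a=0
T0.a=2 T1.a=1 T2.a=1
T0.a=2 T1.a=2 T2.a=0
T0.a=2 T1.a=2 T2.a=1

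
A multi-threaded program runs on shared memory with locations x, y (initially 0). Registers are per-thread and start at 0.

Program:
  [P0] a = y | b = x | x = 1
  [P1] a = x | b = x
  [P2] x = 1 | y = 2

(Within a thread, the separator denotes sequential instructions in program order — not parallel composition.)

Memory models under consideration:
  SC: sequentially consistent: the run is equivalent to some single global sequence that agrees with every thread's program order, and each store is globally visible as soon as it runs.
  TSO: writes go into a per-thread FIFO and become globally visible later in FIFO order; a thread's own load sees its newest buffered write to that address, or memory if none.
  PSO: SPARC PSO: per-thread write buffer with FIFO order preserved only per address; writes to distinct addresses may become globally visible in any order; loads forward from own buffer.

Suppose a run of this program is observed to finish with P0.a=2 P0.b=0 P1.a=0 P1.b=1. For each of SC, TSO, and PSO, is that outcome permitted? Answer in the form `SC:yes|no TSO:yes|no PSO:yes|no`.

outcome vector order: (P0.a,P0.b,P1.a,P1.b)
SC (9): (0,0,0,0); (0,0,0,1); (0,0,1,1); (0,1,0,0); (0,1,0,1); (0,1,1,1); (2,1,0,0); (2,1,0,1); (2,1,1,1)
TSO (9): (0,0,0,0); (0,0,0,1); (0,0,1,1); (0,1,0,0); (0,1,0,1); (0,1,1,1); (2,1,0,0); (2,1,0,1); (2,1,1,1)
PSO (12): (0,0,0,0); (0,0,0,1); (0,0,1,1); (0,1,0,0); (0,1,0,1); (0,1,1,1); (2,0,0,0); (2,0,0,1); (2,0,1,1); (2,1,0,0); (2,1,0,1); (2,1,1,1)
target (2,0,0,1) ∈ {PSO}

SC:no TSO:no PSO:yes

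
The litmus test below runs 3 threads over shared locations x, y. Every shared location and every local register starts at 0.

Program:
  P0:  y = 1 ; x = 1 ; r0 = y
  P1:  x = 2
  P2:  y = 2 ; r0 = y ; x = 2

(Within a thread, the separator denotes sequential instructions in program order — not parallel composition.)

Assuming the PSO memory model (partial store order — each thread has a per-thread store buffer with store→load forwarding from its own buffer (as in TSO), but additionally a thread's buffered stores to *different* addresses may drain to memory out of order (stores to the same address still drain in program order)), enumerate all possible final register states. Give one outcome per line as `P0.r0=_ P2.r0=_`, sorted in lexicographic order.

outcome vector order: (P0.r0,P2.r0)
|PSO outcomes| = 3

P0.r0=1 P2.r0=1
P0.r0=1 P2.r0=2
P0.r0=2 P2.r0=2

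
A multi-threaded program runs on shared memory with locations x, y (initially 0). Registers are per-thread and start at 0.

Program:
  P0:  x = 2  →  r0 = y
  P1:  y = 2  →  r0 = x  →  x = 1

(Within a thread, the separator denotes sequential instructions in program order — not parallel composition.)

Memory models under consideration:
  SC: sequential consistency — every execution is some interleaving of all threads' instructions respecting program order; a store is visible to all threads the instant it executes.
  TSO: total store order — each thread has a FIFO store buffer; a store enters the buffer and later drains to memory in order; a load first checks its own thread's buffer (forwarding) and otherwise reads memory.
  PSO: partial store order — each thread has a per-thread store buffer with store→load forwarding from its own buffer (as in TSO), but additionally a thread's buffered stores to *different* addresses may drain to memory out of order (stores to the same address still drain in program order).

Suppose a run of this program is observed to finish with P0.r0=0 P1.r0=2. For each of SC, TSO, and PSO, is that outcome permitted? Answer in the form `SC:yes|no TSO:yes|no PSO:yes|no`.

outcome vector order: (P0.r0,P1.r0)
SC (3): 0/2 2/0 2/2
TSO (4): 0/0 0/2 2/0 2/2
PSO (4): 0/0 0/2 2/0 2/2
target 0/2 ∈ {SC,TSO,PSO}

SC:yes TSO:yes PSO:yes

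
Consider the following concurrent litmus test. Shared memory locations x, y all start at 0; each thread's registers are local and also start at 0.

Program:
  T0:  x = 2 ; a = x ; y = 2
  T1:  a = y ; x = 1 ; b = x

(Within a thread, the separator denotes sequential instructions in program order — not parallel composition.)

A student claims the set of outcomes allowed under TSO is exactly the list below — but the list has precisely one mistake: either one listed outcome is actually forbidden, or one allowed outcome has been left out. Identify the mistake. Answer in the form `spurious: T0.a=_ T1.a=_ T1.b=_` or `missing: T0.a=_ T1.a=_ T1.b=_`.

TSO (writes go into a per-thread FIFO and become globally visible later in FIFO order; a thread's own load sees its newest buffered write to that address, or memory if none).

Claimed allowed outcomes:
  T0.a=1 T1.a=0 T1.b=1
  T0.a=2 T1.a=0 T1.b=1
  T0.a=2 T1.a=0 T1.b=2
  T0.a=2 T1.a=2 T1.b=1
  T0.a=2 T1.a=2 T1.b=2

outcome vector order: (T0.a,T1.a,T1.b)
under TSO → (1,0,1) (2,0,1) (2,0,2) (2,2,1)
claimed∖TSO = {(2,2,2)}

spurious: T0.a=2 T1.a=2 T1.b=2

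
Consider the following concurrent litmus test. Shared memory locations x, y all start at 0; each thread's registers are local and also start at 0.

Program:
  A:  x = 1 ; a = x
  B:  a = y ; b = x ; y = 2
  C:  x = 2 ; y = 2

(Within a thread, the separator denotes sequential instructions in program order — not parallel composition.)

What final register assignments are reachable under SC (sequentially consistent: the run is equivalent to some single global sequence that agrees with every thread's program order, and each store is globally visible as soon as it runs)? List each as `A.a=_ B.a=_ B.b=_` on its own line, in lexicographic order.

outcome vector order: (A.a,B.a,B.b)
|SC outcomes| = 9

A.a=1 B.a=0 B.b=0
A.a=1 B.a=0 B.b=1
A.a=1 B.a=0 B.b=2
A.a=1 B.a=2 B.b=1
A.a=1 B.a=2 B.b=2
A.a=2 B.a=0 B.b=0
A.a=2 B.a=0 B.b=1
A.a=2 B.a=0 B.b=2
A.a=2 B.a=2 B.b=2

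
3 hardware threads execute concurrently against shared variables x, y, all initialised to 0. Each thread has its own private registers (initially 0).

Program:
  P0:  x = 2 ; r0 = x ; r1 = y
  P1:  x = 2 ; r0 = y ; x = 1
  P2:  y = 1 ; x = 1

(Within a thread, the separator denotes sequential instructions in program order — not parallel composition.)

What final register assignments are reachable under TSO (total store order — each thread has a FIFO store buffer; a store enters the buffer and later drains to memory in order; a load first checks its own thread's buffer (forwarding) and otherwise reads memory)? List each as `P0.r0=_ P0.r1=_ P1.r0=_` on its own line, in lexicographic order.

P0.r0=1 P0.r1=0 P1.r0=0
P0.r0=1 P0.r1=1 P1.r0=0
P0.r0=1 P0.r1=1 P1.r0=1
P0.r0=2 P0.r1=0 P1.r0=0
P0.r0=2 P0.r1=0 P1.r0=1
P0.r0=2 P0.r1=1 P1.r0=0
P0.r0=2 P0.r1=1 P1.r0=1

outcome vector order: (P0.r0,P0.r1,P1.r0)
|TSO outcomes| = 7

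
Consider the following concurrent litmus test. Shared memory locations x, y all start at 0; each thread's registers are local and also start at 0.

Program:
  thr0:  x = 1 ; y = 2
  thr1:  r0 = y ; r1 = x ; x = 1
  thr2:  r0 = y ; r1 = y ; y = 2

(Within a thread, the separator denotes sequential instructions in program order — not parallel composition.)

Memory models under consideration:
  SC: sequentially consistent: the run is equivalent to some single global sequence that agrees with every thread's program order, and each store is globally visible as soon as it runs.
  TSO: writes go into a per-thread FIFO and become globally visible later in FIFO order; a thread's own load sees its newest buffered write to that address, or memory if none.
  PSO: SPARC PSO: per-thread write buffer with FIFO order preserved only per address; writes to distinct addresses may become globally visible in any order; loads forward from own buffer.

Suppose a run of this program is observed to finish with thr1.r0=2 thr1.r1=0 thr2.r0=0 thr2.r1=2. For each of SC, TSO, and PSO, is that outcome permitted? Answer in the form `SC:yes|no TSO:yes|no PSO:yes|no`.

outcome vector order: (thr1.r0,thr1.r1,thr2.r0,thr2.r1)
under SC → (0,0,0,0) (0,0,0,2) (0,0,2,2) (0,1,0,0) (0,1,0,2) (0,1,2,2) (2,0,0,0) (2,1,0,0) (2,1,0,2) (2,1,2,2)
under TSO → (0,0,0,0) (0,0,0,2) (0,0,2,2) (0,1,0,0) (0,1,0,2) (0,1,2,2) (2,0,0,0) (2,1,0,0) (2,1,0,2) (2,1,2,2)
under PSO → (0,0,0,0) (0,0,0,2) (0,0,2,2) (0,1,0,0) (0,1,0,2) (0,1,2,2) (2,0,0,0) (2,0,0,2) (2,0,2,2) (2,1,0,0) (2,1,0,2) (2,1,2,2)
target (2,0,0,2) ∈ {PSO}

SC:no TSO:no PSO:yes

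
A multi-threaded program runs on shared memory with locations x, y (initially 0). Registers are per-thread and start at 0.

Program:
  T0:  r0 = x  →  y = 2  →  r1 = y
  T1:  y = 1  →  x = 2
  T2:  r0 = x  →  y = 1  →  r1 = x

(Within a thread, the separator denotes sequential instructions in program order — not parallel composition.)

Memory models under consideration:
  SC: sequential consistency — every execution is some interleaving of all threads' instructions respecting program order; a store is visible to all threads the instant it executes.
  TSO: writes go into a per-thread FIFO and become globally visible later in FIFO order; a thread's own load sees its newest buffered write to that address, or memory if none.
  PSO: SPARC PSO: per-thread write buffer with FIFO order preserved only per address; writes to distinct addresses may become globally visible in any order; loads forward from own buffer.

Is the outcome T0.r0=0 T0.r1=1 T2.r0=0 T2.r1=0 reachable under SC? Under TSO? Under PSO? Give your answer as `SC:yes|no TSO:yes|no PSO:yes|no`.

SC:yes TSO:yes PSO:yes

outcome vector order: (T0.r0,T0.r1,T2.r0,T2.r1)
[SC] allowed = {<0 1 0 0>, <0 1 0 2>, <0 1 2 2>, <0 2 0 0>, <0 2 0 2>, <0 2 2 2>, <2 1 0 2>, <2 1 2 2>, <2 2 0 0>, <2 2 0 2>, <2 2 2 2>}
[TSO] allowed = {<0 1 0 0>, <0 1 0 2>, <0 1 2 2>, <0 2 0 0>, <0 2 0 2>, <0 2 2 2>, <2 1 0 0>, <2 1 0 2>, <2 1 2 2>, <2 2 0 0>, <2 2 0 2>, <2 2 2 2>}
[PSO] allowed = {<0 1 0 0>, <0 1 0 2>, <0 1 2 2>, <0 2 0 0>, <0 2 0 2>, <0 2 2 2>, <2 1 0 0>, <2 1 0 2>, <2 1 2 2>, <2 2 0 0>, <2 2 0 2>, <2 2 2 2>}
target <0 1 0 0> ∈ {SC,TSO,PSO}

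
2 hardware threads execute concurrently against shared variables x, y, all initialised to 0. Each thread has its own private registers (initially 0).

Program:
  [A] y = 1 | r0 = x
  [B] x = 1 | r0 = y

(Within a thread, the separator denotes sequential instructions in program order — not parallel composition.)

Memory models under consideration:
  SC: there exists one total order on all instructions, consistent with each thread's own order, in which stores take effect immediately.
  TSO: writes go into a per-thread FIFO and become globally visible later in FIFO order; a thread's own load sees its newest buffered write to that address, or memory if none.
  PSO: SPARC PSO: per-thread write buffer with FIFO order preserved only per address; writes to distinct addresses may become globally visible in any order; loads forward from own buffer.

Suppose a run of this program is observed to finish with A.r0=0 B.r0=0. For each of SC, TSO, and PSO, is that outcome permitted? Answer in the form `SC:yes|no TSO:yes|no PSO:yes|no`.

outcome vector order: (A.r0,B.r0)
under SC → 0/1 1/0 1/1
under TSO → 0/0 0/1 1/0 1/1
under PSO → 0/0 0/1 1/0 1/1
target 0/0 ∈ {TSO,PSO}

SC:no TSO:yes PSO:yes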